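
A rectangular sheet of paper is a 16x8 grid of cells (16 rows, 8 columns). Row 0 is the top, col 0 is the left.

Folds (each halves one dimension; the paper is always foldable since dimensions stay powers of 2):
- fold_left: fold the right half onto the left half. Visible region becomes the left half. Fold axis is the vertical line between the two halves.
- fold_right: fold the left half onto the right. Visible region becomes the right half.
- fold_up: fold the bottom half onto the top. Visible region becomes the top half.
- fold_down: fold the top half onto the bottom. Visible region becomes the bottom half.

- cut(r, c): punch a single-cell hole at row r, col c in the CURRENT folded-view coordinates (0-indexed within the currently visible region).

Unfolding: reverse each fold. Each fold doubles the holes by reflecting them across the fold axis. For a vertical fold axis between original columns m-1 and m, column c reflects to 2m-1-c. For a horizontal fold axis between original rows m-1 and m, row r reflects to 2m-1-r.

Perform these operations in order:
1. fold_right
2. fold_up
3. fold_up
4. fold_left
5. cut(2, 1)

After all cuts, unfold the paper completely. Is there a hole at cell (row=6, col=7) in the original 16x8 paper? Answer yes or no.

Op 1 fold_right: fold axis v@4; visible region now rows[0,16) x cols[4,8) = 16x4
Op 2 fold_up: fold axis h@8; visible region now rows[0,8) x cols[4,8) = 8x4
Op 3 fold_up: fold axis h@4; visible region now rows[0,4) x cols[4,8) = 4x4
Op 4 fold_left: fold axis v@6; visible region now rows[0,4) x cols[4,6) = 4x2
Op 5 cut(2, 1): punch at orig (2,5); cuts so far [(2, 5)]; region rows[0,4) x cols[4,6) = 4x2
Unfold 1 (reflect across v@6): 2 holes -> [(2, 5), (2, 6)]
Unfold 2 (reflect across h@4): 4 holes -> [(2, 5), (2, 6), (5, 5), (5, 6)]
Unfold 3 (reflect across h@8): 8 holes -> [(2, 5), (2, 6), (5, 5), (5, 6), (10, 5), (10, 6), (13, 5), (13, 6)]
Unfold 4 (reflect across v@4): 16 holes -> [(2, 1), (2, 2), (2, 5), (2, 6), (5, 1), (5, 2), (5, 5), (5, 6), (10, 1), (10, 2), (10, 5), (10, 6), (13, 1), (13, 2), (13, 5), (13, 6)]
Holes: [(2, 1), (2, 2), (2, 5), (2, 6), (5, 1), (5, 2), (5, 5), (5, 6), (10, 1), (10, 2), (10, 5), (10, 6), (13, 1), (13, 2), (13, 5), (13, 6)]

Answer: no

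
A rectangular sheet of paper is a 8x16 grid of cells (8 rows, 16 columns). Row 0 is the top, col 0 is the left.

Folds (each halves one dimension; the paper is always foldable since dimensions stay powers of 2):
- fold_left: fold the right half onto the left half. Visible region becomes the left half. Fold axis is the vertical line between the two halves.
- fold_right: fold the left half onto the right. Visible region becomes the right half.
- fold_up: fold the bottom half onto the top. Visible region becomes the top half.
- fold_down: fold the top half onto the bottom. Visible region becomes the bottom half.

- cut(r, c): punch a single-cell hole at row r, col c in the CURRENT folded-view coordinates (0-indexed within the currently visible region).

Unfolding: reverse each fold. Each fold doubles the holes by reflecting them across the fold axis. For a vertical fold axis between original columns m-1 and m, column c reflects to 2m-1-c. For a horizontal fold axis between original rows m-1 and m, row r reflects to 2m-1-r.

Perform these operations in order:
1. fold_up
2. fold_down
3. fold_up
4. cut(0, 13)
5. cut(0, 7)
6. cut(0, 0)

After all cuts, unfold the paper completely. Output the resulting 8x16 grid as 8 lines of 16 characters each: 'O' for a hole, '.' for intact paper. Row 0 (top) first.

Answer: O......O.....O..
O......O.....O..
O......O.....O..
O......O.....O..
O......O.....O..
O......O.....O..
O......O.....O..
O......O.....O..

Derivation:
Op 1 fold_up: fold axis h@4; visible region now rows[0,4) x cols[0,16) = 4x16
Op 2 fold_down: fold axis h@2; visible region now rows[2,4) x cols[0,16) = 2x16
Op 3 fold_up: fold axis h@3; visible region now rows[2,3) x cols[0,16) = 1x16
Op 4 cut(0, 13): punch at orig (2,13); cuts so far [(2, 13)]; region rows[2,3) x cols[0,16) = 1x16
Op 5 cut(0, 7): punch at orig (2,7); cuts so far [(2, 7), (2, 13)]; region rows[2,3) x cols[0,16) = 1x16
Op 6 cut(0, 0): punch at orig (2,0); cuts so far [(2, 0), (2, 7), (2, 13)]; region rows[2,3) x cols[0,16) = 1x16
Unfold 1 (reflect across h@3): 6 holes -> [(2, 0), (2, 7), (2, 13), (3, 0), (3, 7), (3, 13)]
Unfold 2 (reflect across h@2): 12 holes -> [(0, 0), (0, 7), (0, 13), (1, 0), (1, 7), (1, 13), (2, 0), (2, 7), (2, 13), (3, 0), (3, 7), (3, 13)]
Unfold 3 (reflect across h@4): 24 holes -> [(0, 0), (0, 7), (0, 13), (1, 0), (1, 7), (1, 13), (2, 0), (2, 7), (2, 13), (3, 0), (3, 7), (3, 13), (4, 0), (4, 7), (4, 13), (5, 0), (5, 7), (5, 13), (6, 0), (6, 7), (6, 13), (7, 0), (7, 7), (7, 13)]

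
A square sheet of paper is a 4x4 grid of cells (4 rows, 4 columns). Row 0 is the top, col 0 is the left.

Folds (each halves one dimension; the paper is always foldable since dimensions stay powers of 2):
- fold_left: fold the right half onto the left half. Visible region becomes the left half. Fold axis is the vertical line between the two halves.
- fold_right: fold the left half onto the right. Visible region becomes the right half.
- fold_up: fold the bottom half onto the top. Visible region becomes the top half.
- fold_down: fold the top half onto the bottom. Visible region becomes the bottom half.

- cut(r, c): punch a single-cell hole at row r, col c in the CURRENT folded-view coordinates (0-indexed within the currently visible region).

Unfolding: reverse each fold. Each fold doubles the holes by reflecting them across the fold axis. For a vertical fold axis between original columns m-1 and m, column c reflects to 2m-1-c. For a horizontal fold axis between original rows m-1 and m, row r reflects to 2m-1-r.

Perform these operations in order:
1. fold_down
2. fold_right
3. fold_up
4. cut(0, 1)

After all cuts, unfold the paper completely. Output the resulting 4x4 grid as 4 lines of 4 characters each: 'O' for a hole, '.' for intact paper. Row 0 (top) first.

Op 1 fold_down: fold axis h@2; visible region now rows[2,4) x cols[0,4) = 2x4
Op 2 fold_right: fold axis v@2; visible region now rows[2,4) x cols[2,4) = 2x2
Op 3 fold_up: fold axis h@3; visible region now rows[2,3) x cols[2,4) = 1x2
Op 4 cut(0, 1): punch at orig (2,3); cuts so far [(2, 3)]; region rows[2,3) x cols[2,4) = 1x2
Unfold 1 (reflect across h@3): 2 holes -> [(2, 3), (3, 3)]
Unfold 2 (reflect across v@2): 4 holes -> [(2, 0), (2, 3), (3, 0), (3, 3)]
Unfold 3 (reflect across h@2): 8 holes -> [(0, 0), (0, 3), (1, 0), (1, 3), (2, 0), (2, 3), (3, 0), (3, 3)]

Answer: O..O
O..O
O..O
O..O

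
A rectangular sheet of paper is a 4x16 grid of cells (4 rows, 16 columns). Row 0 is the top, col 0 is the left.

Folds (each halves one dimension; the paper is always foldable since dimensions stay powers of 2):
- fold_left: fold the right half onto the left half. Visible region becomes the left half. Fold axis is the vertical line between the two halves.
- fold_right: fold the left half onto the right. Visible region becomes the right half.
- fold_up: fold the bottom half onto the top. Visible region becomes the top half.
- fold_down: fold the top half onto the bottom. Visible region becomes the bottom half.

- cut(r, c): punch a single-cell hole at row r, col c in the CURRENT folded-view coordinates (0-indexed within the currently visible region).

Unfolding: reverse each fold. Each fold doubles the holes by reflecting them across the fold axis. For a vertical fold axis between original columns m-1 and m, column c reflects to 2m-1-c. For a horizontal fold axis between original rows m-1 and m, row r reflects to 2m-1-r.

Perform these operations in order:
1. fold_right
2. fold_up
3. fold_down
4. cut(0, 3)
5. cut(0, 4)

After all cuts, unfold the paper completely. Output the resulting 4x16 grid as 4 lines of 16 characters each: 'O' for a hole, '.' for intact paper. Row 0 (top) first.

Answer: ...OO......OO...
...OO......OO...
...OO......OO...
...OO......OO...

Derivation:
Op 1 fold_right: fold axis v@8; visible region now rows[0,4) x cols[8,16) = 4x8
Op 2 fold_up: fold axis h@2; visible region now rows[0,2) x cols[8,16) = 2x8
Op 3 fold_down: fold axis h@1; visible region now rows[1,2) x cols[8,16) = 1x8
Op 4 cut(0, 3): punch at orig (1,11); cuts so far [(1, 11)]; region rows[1,2) x cols[8,16) = 1x8
Op 5 cut(0, 4): punch at orig (1,12); cuts so far [(1, 11), (1, 12)]; region rows[1,2) x cols[8,16) = 1x8
Unfold 1 (reflect across h@1): 4 holes -> [(0, 11), (0, 12), (1, 11), (1, 12)]
Unfold 2 (reflect across h@2): 8 holes -> [(0, 11), (0, 12), (1, 11), (1, 12), (2, 11), (2, 12), (3, 11), (3, 12)]
Unfold 3 (reflect across v@8): 16 holes -> [(0, 3), (0, 4), (0, 11), (0, 12), (1, 3), (1, 4), (1, 11), (1, 12), (2, 3), (2, 4), (2, 11), (2, 12), (3, 3), (3, 4), (3, 11), (3, 12)]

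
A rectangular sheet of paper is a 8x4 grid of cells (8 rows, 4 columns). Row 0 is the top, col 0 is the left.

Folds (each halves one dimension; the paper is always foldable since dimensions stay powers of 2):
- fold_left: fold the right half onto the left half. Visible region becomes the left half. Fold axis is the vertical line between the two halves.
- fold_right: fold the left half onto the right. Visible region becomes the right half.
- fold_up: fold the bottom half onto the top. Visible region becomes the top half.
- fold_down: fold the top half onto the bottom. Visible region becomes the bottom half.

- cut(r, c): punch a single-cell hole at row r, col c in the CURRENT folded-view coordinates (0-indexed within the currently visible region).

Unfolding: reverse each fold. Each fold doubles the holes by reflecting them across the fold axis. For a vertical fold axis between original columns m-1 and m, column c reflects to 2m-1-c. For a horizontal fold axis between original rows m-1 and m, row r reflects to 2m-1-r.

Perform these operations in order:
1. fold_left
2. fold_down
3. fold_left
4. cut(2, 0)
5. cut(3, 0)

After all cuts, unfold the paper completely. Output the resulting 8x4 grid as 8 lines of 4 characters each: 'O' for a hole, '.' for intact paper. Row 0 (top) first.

Op 1 fold_left: fold axis v@2; visible region now rows[0,8) x cols[0,2) = 8x2
Op 2 fold_down: fold axis h@4; visible region now rows[4,8) x cols[0,2) = 4x2
Op 3 fold_left: fold axis v@1; visible region now rows[4,8) x cols[0,1) = 4x1
Op 4 cut(2, 0): punch at orig (6,0); cuts so far [(6, 0)]; region rows[4,8) x cols[0,1) = 4x1
Op 5 cut(3, 0): punch at orig (7,0); cuts so far [(6, 0), (7, 0)]; region rows[4,8) x cols[0,1) = 4x1
Unfold 1 (reflect across v@1): 4 holes -> [(6, 0), (6, 1), (7, 0), (7, 1)]
Unfold 2 (reflect across h@4): 8 holes -> [(0, 0), (0, 1), (1, 0), (1, 1), (6, 0), (6, 1), (7, 0), (7, 1)]
Unfold 3 (reflect across v@2): 16 holes -> [(0, 0), (0, 1), (0, 2), (0, 3), (1, 0), (1, 1), (1, 2), (1, 3), (6, 0), (6, 1), (6, 2), (6, 3), (7, 0), (7, 1), (7, 2), (7, 3)]

Answer: OOOO
OOOO
....
....
....
....
OOOO
OOOO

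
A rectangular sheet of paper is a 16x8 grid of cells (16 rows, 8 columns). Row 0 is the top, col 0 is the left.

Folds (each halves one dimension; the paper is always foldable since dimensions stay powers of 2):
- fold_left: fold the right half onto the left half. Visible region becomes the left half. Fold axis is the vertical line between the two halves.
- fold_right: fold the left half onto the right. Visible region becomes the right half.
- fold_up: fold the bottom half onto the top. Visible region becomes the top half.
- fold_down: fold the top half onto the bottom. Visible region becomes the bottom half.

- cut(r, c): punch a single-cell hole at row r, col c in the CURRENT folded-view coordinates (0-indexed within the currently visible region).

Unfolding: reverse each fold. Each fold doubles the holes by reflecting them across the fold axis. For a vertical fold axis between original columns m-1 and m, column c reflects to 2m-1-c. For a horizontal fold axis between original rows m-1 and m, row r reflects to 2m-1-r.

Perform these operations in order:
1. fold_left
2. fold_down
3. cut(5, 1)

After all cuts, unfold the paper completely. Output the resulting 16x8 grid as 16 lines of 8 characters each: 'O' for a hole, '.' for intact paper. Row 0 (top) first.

Op 1 fold_left: fold axis v@4; visible region now rows[0,16) x cols[0,4) = 16x4
Op 2 fold_down: fold axis h@8; visible region now rows[8,16) x cols[0,4) = 8x4
Op 3 cut(5, 1): punch at orig (13,1); cuts so far [(13, 1)]; region rows[8,16) x cols[0,4) = 8x4
Unfold 1 (reflect across h@8): 2 holes -> [(2, 1), (13, 1)]
Unfold 2 (reflect across v@4): 4 holes -> [(2, 1), (2, 6), (13, 1), (13, 6)]

Answer: ........
........
.O....O.
........
........
........
........
........
........
........
........
........
........
.O....O.
........
........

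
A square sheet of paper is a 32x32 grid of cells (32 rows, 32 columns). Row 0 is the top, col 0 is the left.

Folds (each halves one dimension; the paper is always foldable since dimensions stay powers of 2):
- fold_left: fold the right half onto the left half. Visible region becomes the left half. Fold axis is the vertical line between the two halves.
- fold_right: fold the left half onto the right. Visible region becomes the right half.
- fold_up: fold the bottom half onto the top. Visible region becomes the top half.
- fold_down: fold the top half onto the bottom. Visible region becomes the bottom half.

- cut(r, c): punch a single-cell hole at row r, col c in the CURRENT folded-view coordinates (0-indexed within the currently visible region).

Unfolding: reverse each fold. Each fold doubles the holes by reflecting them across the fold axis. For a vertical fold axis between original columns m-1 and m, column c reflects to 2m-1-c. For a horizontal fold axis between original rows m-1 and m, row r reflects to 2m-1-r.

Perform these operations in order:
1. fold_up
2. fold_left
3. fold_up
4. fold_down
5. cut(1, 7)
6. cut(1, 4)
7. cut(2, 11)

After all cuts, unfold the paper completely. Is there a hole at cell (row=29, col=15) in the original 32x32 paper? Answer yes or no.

Op 1 fold_up: fold axis h@16; visible region now rows[0,16) x cols[0,32) = 16x32
Op 2 fold_left: fold axis v@16; visible region now rows[0,16) x cols[0,16) = 16x16
Op 3 fold_up: fold axis h@8; visible region now rows[0,8) x cols[0,16) = 8x16
Op 4 fold_down: fold axis h@4; visible region now rows[4,8) x cols[0,16) = 4x16
Op 5 cut(1, 7): punch at orig (5,7); cuts so far [(5, 7)]; region rows[4,8) x cols[0,16) = 4x16
Op 6 cut(1, 4): punch at orig (5,4); cuts so far [(5, 4), (5, 7)]; region rows[4,8) x cols[0,16) = 4x16
Op 7 cut(2, 11): punch at orig (6,11); cuts so far [(5, 4), (5, 7), (6, 11)]; region rows[4,8) x cols[0,16) = 4x16
Unfold 1 (reflect across h@4): 6 holes -> [(1, 11), (2, 4), (2, 7), (5, 4), (5, 7), (6, 11)]
Unfold 2 (reflect across h@8): 12 holes -> [(1, 11), (2, 4), (2, 7), (5, 4), (5, 7), (6, 11), (9, 11), (10, 4), (10, 7), (13, 4), (13, 7), (14, 11)]
Unfold 3 (reflect across v@16): 24 holes -> [(1, 11), (1, 20), (2, 4), (2, 7), (2, 24), (2, 27), (5, 4), (5, 7), (5, 24), (5, 27), (6, 11), (6, 20), (9, 11), (9, 20), (10, 4), (10, 7), (10, 24), (10, 27), (13, 4), (13, 7), (13, 24), (13, 27), (14, 11), (14, 20)]
Unfold 4 (reflect across h@16): 48 holes -> [(1, 11), (1, 20), (2, 4), (2, 7), (2, 24), (2, 27), (5, 4), (5, 7), (5, 24), (5, 27), (6, 11), (6, 20), (9, 11), (9, 20), (10, 4), (10, 7), (10, 24), (10, 27), (13, 4), (13, 7), (13, 24), (13, 27), (14, 11), (14, 20), (17, 11), (17, 20), (18, 4), (18, 7), (18, 24), (18, 27), (21, 4), (21, 7), (21, 24), (21, 27), (22, 11), (22, 20), (25, 11), (25, 20), (26, 4), (26, 7), (26, 24), (26, 27), (29, 4), (29, 7), (29, 24), (29, 27), (30, 11), (30, 20)]
Holes: [(1, 11), (1, 20), (2, 4), (2, 7), (2, 24), (2, 27), (5, 4), (5, 7), (5, 24), (5, 27), (6, 11), (6, 20), (9, 11), (9, 20), (10, 4), (10, 7), (10, 24), (10, 27), (13, 4), (13, 7), (13, 24), (13, 27), (14, 11), (14, 20), (17, 11), (17, 20), (18, 4), (18, 7), (18, 24), (18, 27), (21, 4), (21, 7), (21, 24), (21, 27), (22, 11), (22, 20), (25, 11), (25, 20), (26, 4), (26, 7), (26, 24), (26, 27), (29, 4), (29, 7), (29, 24), (29, 27), (30, 11), (30, 20)]

Answer: no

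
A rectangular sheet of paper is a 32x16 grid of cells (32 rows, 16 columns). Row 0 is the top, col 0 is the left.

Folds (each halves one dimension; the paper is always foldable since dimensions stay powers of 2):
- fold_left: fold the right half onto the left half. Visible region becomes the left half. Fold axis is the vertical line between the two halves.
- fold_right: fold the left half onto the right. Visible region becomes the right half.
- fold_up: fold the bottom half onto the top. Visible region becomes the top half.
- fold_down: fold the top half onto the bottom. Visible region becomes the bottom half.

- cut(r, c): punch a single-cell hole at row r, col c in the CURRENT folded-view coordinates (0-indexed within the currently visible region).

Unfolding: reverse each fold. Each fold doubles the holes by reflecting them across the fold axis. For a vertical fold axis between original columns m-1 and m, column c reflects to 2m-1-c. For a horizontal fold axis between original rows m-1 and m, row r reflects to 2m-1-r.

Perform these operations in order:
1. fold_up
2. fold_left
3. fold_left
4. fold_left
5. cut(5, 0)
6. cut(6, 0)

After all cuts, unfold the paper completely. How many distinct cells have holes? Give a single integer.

Op 1 fold_up: fold axis h@16; visible region now rows[0,16) x cols[0,16) = 16x16
Op 2 fold_left: fold axis v@8; visible region now rows[0,16) x cols[0,8) = 16x8
Op 3 fold_left: fold axis v@4; visible region now rows[0,16) x cols[0,4) = 16x4
Op 4 fold_left: fold axis v@2; visible region now rows[0,16) x cols[0,2) = 16x2
Op 5 cut(5, 0): punch at orig (5,0); cuts so far [(5, 0)]; region rows[0,16) x cols[0,2) = 16x2
Op 6 cut(6, 0): punch at orig (6,0); cuts so far [(5, 0), (6, 0)]; region rows[0,16) x cols[0,2) = 16x2
Unfold 1 (reflect across v@2): 4 holes -> [(5, 0), (5, 3), (6, 0), (6, 3)]
Unfold 2 (reflect across v@4): 8 holes -> [(5, 0), (5, 3), (5, 4), (5, 7), (6, 0), (6, 3), (6, 4), (6, 7)]
Unfold 3 (reflect across v@8): 16 holes -> [(5, 0), (5, 3), (5, 4), (5, 7), (5, 8), (5, 11), (5, 12), (5, 15), (6, 0), (6, 3), (6, 4), (6, 7), (6, 8), (6, 11), (6, 12), (6, 15)]
Unfold 4 (reflect across h@16): 32 holes -> [(5, 0), (5, 3), (5, 4), (5, 7), (5, 8), (5, 11), (5, 12), (5, 15), (6, 0), (6, 3), (6, 4), (6, 7), (6, 8), (6, 11), (6, 12), (6, 15), (25, 0), (25, 3), (25, 4), (25, 7), (25, 8), (25, 11), (25, 12), (25, 15), (26, 0), (26, 3), (26, 4), (26, 7), (26, 8), (26, 11), (26, 12), (26, 15)]

Answer: 32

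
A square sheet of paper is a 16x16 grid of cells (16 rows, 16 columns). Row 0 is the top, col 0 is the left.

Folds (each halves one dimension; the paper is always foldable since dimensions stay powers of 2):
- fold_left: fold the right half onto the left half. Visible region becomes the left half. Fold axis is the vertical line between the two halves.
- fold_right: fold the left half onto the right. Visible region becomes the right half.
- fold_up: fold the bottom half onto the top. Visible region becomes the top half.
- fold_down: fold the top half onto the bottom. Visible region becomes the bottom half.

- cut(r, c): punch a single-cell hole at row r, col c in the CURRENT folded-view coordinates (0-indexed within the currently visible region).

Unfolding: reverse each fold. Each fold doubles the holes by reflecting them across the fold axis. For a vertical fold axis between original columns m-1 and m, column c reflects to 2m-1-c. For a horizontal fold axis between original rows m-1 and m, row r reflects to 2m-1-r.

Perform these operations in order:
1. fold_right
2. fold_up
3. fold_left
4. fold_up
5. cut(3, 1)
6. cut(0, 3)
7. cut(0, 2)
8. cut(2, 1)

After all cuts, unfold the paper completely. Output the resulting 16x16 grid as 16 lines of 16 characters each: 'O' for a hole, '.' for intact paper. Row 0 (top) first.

Answer: ..OOOO....OOOO..
................
.O....O..O....O.
.O....O..O....O.
.O....O..O....O.
.O....O..O....O.
................
..OOOO....OOOO..
..OOOO....OOOO..
................
.O....O..O....O.
.O....O..O....O.
.O....O..O....O.
.O....O..O....O.
................
..OOOO....OOOO..

Derivation:
Op 1 fold_right: fold axis v@8; visible region now rows[0,16) x cols[8,16) = 16x8
Op 2 fold_up: fold axis h@8; visible region now rows[0,8) x cols[8,16) = 8x8
Op 3 fold_left: fold axis v@12; visible region now rows[0,8) x cols[8,12) = 8x4
Op 4 fold_up: fold axis h@4; visible region now rows[0,4) x cols[8,12) = 4x4
Op 5 cut(3, 1): punch at orig (3,9); cuts so far [(3, 9)]; region rows[0,4) x cols[8,12) = 4x4
Op 6 cut(0, 3): punch at orig (0,11); cuts so far [(0, 11), (3, 9)]; region rows[0,4) x cols[8,12) = 4x4
Op 7 cut(0, 2): punch at orig (0,10); cuts so far [(0, 10), (0, 11), (3, 9)]; region rows[0,4) x cols[8,12) = 4x4
Op 8 cut(2, 1): punch at orig (2,9); cuts so far [(0, 10), (0, 11), (2, 9), (3, 9)]; region rows[0,4) x cols[8,12) = 4x4
Unfold 1 (reflect across h@4): 8 holes -> [(0, 10), (0, 11), (2, 9), (3, 9), (4, 9), (5, 9), (7, 10), (7, 11)]
Unfold 2 (reflect across v@12): 16 holes -> [(0, 10), (0, 11), (0, 12), (0, 13), (2, 9), (2, 14), (3, 9), (3, 14), (4, 9), (4, 14), (5, 9), (5, 14), (7, 10), (7, 11), (7, 12), (7, 13)]
Unfold 3 (reflect across h@8): 32 holes -> [(0, 10), (0, 11), (0, 12), (0, 13), (2, 9), (2, 14), (3, 9), (3, 14), (4, 9), (4, 14), (5, 9), (5, 14), (7, 10), (7, 11), (7, 12), (7, 13), (8, 10), (8, 11), (8, 12), (8, 13), (10, 9), (10, 14), (11, 9), (11, 14), (12, 9), (12, 14), (13, 9), (13, 14), (15, 10), (15, 11), (15, 12), (15, 13)]
Unfold 4 (reflect across v@8): 64 holes -> [(0, 2), (0, 3), (0, 4), (0, 5), (0, 10), (0, 11), (0, 12), (0, 13), (2, 1), (2, 6), (2, 9), (2, 14), (3, 1), (3, 6), (3, 9), (3, 14), (4, 1), (4, 6), (4, 9), (4, 14), (5, 1), (5, 6), (5, 9), (5, 14), (7, 2), (7, 3), (7, 4), (7, 5), (7, 10), (7, 11), (7, 12), (7, 13), (8, 2), (8, 3), (8, 4), (8, 5), (8, 10), (8, 11), (8, 12), (8, 13), (10, 1), (10, 6), (10, 9), (10, 14), (11, 1), (11, 6), (11, 9), (11, 14), (12, 1), (12, 6), (12, 9), (12, 14), (13, 1), (13, 6), (13, 9), (13, 14), (15, 2), (15, 3), (15, 4), (15, 5), (15, 10), (15, 11), (15, 12), (15, 13)]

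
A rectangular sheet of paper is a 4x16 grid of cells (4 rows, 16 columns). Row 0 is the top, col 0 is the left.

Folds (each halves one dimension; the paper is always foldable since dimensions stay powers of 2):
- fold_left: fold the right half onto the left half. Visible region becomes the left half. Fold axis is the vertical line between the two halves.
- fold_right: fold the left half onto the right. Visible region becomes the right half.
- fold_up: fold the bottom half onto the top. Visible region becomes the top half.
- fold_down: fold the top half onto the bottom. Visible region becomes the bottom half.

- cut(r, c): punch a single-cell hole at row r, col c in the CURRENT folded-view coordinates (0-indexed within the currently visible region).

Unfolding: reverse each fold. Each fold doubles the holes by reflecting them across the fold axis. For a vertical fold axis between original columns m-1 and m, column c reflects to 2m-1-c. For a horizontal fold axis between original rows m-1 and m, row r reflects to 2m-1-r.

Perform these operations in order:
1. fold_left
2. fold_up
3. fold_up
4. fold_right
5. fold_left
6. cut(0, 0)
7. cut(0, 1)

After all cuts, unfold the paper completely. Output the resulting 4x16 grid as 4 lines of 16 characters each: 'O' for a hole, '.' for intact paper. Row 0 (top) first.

Answer: OOOOOOOOOOOOOOOO
OOOOOOOOOOOOOOOO
OOOOOOOOOOOOOOOO
OOOOOOOOOOOOOOOO

Derivation:
Op 1 fold_left: fold axis v@8; visible region now rows[0,4) x cols[0,8) = 4x8
Op 2 fold_up: fold axis h@2; visible region now rows[0,2) x cols[0,8) = 2x8
Op 3 fold_up: fold axis h@1; visible region now rows[0,1) x cols[0,8) = 1x8
Op 4 fold_right: fold axis v@4; visible region now rows[0,1) x cols[4,8) = 1x4
Op 5 fold_left: fold axis v@6; visible region now rows[0,1) x cols[4,6) = 1x2
Op 6 cut(0, 0): punch at orig (0,4); cuts so far [(0, 4)]; region rows[0,1) x cols[4,6) = 1x2
Op 7 cut(0, 1): punch at orig (0,5); cuts so far [(0, 4), (0, 5)]; region rows[0,1) x cols[4,6) = 1x2
Unfold 1 (reflect across v@6): 4 holes -> [(0, 4), (0, 5), (0, 6), (0, 7)]
Unfold 2 (reflect across v@4): 8 holes -> [(0, 0), (0, 1), (0, 2), (0, 3), (0, 4), (0, 5), (0, 6), (0, 7)]
Unfold 3 (reflect across h@1): 16 holes -> [(0, 0), (0, 1), (0, 2), (0, 3), (0, 4), (0, 5), (0, 6), (0, 7), (1, 0), (1, 1), (1, 2), (1, 3), (1, 4), (1, 5), (1, 6), (1, 7)]
Unfold 4 (reflect across h@2): 32 holes -> [(0, 0), (0, 1), (0, 2), (0, 3), (0, 4), (0, 5), (0, 6), (0, 7), (1, 0), (1, 1), (1, 2), (1, 3), (1, 4), (1, 5), (1, 6), (1, 7), (2, 0), (2, 1), (2, 2), (2, 3), (2, 4), (2, 5), (2, 6), (2, 7), (3, 0), (3, 1), (3, 2), (3, 3), (3, 4), (3, 5), (3, 6), (3, 7)]
Unfold 5 (reflect across v@8): 64 holes -> [(0, 0), (0, 1), (0, 2), (0, 3), (0, 4), (0, 5), (0, 6), (0, 7), (0, 8), (0, 9), (0, 10), (0, 11), (0, 12), (0, 13), (0, 14), (0, 15), (1, 0), (1, 1), (1, 2), (1, 3), (1, 4), (1, 5), (1, 6), (1, 7), (1, 8), (1, 9), (1, 10), (1, 11), (1, 12), (1, 13), (1, 14), (1, 15), (2, 0), (2, 1), (2, 2), (2, 3), (2, 4), (2, 5), (2, 6), (2, 7), (2, 8), (2, 9), (2, 10), (2, 11), (2, 12), (2, 13), (2, 14), (2, 15), (3, 0), (3, 1), (3, 2), (3, 3), (3, 4), (3, 5), (3, 6), (3, 7), (3, 8), (3, 9), (3, 10), (3, 11), (3, 12), (3, 13), (3, 14), (3, 15)]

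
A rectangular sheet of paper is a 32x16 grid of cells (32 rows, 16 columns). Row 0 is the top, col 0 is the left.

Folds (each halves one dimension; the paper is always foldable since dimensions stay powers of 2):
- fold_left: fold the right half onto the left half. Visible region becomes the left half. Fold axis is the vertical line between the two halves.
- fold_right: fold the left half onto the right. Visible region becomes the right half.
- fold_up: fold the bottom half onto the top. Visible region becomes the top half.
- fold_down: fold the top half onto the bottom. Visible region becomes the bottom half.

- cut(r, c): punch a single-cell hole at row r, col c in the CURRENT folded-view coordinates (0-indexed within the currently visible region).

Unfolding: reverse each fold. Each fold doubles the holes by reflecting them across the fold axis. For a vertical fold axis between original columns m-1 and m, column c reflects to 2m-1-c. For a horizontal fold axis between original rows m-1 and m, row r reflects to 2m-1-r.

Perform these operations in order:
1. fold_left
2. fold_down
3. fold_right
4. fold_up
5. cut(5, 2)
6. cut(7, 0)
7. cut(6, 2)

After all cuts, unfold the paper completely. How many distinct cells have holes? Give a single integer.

Op 1 fold_left: fold axis v@8; visible region now rows[0,32) x cols[0,8) = 32x8
Op 2 fold_down: fold axis h@16; visible region now rows[16,32) x cols[0,8) = 16x8
Op 3 fold_right: fold axis v@4; visible region now rows[16,32) x cols[4,8) = 16x4
Op 4 fold_up: fold axis h@24; visible region now rows[16,24) x cols[4,8) = 8x4
Op 5 cut(5, 2): punch at orig (21,6); cuts so far [(21, 6)]; region rows[16,24) x cols[4,8) = 8x4
Op 6 cut(7, 0): punch at orig (23,4); cuts so far [(21, 6), (23, 4)]; region rows[16,24) x cols[4,8) = 8x4
Op 7 cut(6, 2): punch at orig (22,6); cuts so far [(21, 6), (22, 6), (23, 4)]; region rows[16,24) x cols[4,8) = 8x4
Unfold 1 (reflect across h@24): 6 holes -> [(21, 6), (22, 6), (23, 4), (24, 4), (25, 6), (26, 6)]
Unfold 2 (reflect across v@4): 12 holes -> [(21, 1), (21, 6), (22, 1), (22, 6), (23, 3), (23, 4), (24, 3), (24, 4), (25, 1), (25, 6), (26, 1), (26, 6)]
Unfold 3 (reflect across h@16): 24 holes -> [(5, 1), (5, 6), (6, 1), (6, 6), (7, 3), (7, 4), (8, 3), (8, 4), (9, 1), (9, 6), (10, 1), (10, 6), (21, 1), (21, 6), (22, 1), (22, 6), (23, 3), (23, 4), (24, 3), (24, 4), (25, 1), (25, 6), (26, 1), (26, 6)]
Unfold 4 (reflect across v@8): 48 holes -> [(5, 1), (5, 6), (5, 9), (5, 14), (6, 1), (6, 6), (6, 9), (6, 14), (7, 3), (7, 4), (7, 11), (7, 12), (8, 3), (8, 4), (8, 11), (8, 12), (9, 1), (9, 6), (9, 9), (9, 14), (10, 1), (10, 6), (10, 9), (10, 14), (21, 1), (21, 6), (21, 9), (21, 14), (22, 1), (22, 6), (22, 9), (22, 14), (23, 3), (23, 4), (23, 11), (23, 12), (24, 3), (24, 4), (24, 11), (24, 12), (25, 1), (25, 6), (25, 9), (25, 14), (26, 1), (26, 6), (26, 9), (26, 14)]

Answer: 48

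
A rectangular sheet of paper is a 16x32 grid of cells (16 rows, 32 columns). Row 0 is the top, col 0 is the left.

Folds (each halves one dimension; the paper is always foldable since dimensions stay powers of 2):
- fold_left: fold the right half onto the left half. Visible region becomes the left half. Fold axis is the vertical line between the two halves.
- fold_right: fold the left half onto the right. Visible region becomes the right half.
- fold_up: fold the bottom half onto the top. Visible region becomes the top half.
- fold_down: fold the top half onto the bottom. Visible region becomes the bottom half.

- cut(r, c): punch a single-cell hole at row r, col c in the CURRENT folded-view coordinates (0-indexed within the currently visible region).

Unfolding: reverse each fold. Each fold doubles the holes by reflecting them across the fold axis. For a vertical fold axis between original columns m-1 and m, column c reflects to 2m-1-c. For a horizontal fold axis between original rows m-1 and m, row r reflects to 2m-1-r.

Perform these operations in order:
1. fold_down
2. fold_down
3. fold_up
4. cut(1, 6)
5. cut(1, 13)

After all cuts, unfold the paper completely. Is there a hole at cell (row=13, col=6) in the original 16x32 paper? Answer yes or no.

Op 1 fold_down: fold axis h@8; visible region now rows[8,16) x cols[0,32) = 8x32
Op 2 fold_down: fold axis h@12; visible region now rows[12,16) x cols[0,32) = 4x32
Op 3 fold_up: fold axis h@14; visible region now rows[12,14) x cols[0,32) = 2x32
Op 4 cut(1, 6): punch at orig (13,6); cuts so far [(13, 6)]; region rows[12,14) x cols[0,32) = 2x32
Op 5 cut(1, 13): punch at orig (13,13); cuts so far [(13, 6), (13, 13)]; region rows[12,14) x cols[0,32) = 2x32
Unfold 1 (reflect across h@14): 4 holes -> [(13, 6), (13, 13), (14, 6), (14, 13)]
Unfold 2 (reflect across h@12): 8 holes -> [(9, 6), (9, 13), (10, 6), (10, 13), (13, 6), (13, 13), (14, 6), (14, 13)]
Unfold 3 (reflect across h@8): 16 holes -> [(1, 6), (1, 13), (2, 6), (2, 13), (5, 6), (5, 13), (6, 6), (6, 13), (9, 6), (9, 13), (10, 6), (10, 13), (13, 6), (13, 13), (14, 6), (14, 13)]
Holes: [(1, 6), (1, 13), (2, 6), (2, 13), (5, 6), (5, 13), (6, 6), (6, 13), (9, 6), (9, 13), (10, 6), (10, 13), (13, 6), (13, 13), (14, 6), (14, 13)]

Answer: yes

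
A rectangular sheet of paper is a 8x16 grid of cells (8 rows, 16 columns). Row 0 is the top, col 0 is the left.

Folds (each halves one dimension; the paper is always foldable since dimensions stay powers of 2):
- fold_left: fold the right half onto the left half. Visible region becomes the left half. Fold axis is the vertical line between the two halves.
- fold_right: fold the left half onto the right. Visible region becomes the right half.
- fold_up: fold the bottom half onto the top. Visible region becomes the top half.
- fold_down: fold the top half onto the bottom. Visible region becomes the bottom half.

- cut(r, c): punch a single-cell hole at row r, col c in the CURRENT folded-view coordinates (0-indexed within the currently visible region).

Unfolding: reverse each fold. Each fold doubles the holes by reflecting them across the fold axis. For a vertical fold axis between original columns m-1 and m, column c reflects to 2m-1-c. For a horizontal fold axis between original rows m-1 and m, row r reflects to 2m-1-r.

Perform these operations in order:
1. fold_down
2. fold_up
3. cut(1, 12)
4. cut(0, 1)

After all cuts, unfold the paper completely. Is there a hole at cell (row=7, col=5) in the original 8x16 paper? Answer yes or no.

Answer: no

Derivation:
Op 1 fold_down: fold axis h@4; visible region now rows[4,8) x cols[0,16) = 4x16
Op 2 fold_up: fold axis h@6; visible region now rows[4,6) x cols[0,16) = 2x16
Op 3 cut(1, 12): punch at orig (5,12); cuts so far [(5, 12)]; region rows[4,6) x cols[0,16) = 2x16
Op 4 cut(0, 1): punch at orig (4,1); cuts so far [(4, 1), (5, 12)]; region rows[4,6) x cols[0,16) = 2x16
Unfold 1 (reflect across h@6): 4 holes -> [(4, 1), (5, 12), (6, 12), (7, 1)]
Unfold 2 (reflect across h@4): 8 holes -> [(0, 1), (1, 12), (2, 12), (3, 1), (4, 1), (5, 12), (6, 12), (7, 1)]
Holes: [(0, 1), (1, 12), (2, 12), (3, 1), (4, 1), (5, 12), (6, 12), (7, 1)]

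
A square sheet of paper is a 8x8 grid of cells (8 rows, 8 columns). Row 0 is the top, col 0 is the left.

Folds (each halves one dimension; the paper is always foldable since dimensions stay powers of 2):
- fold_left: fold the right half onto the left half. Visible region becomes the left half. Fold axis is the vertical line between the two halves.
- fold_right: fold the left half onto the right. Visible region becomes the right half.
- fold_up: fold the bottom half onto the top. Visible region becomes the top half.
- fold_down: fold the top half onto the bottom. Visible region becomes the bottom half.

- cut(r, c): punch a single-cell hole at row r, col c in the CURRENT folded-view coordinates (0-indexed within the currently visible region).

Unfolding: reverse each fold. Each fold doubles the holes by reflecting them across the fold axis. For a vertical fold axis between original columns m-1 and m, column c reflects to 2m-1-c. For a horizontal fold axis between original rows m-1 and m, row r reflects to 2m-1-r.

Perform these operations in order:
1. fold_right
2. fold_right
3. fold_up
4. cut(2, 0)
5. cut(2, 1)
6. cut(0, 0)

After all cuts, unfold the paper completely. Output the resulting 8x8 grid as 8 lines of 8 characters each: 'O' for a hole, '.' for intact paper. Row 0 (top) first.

Answer: .OO..OO.
........
OOOOOOOO
........
........
OOOOOOOO
........
.OO..OO.

Derivation:
Op 1 fold_right: fold axis v@4; visible region now rows[0,8) x cols[4,8) = 8x4
Op 2 fold_right: fold axis v@6; visible region now rows[0,8) x cols[6,8) = 8x2
Op 3 fold_up: fold axis h@4; visible region now rows[0,4) x cols[6,8) = 4x2
Op 4 cut(2, 0): punch at orig (2,6); cuts so far [(2, 6)]; region rows[0,4) x cols[6,8) = 4x2
Op 5 cut(2, 1): punch at orig (2,7); cuts so far [(2, 6), (2, 7)]; region rows[0,4) x cols[6,8) = 4x2
Op 6 cut(0, 0): punch at orig (0,6); cuts so far [(0, 6), (2, 6), (2, 7)]; region rows[0,4) x cols[6,8) = 4x2
Unfold 1 (reflect across h@4): 6 holes -> [(0, 6), (2, 6), (2, 7), (5, 6), (5, 7), (7, 6)]
Unfold 2 (reflect across v@6): 12 holes -> [(0, 5), (0, 6), (2, 4), (2, 5), (2, 6), (2, 7), (5, 4), (5, 5), (5, 6), (5, 7), (7, 5), (7, 6)]
Unfold 3 (reflect across v@4): 24 holes -> [(0, 1), (0, 2), (0, 5), (0, 6), (2, 0), (2, 1), (2, 2), (2, 3), (2, 4), (2, 5), (2, 6), (2, 7), (5, 0), (5, 1), (5, 2), (5, 3), (5, 4), (5, 5), (5, 6), (5, 7), (7, 1), (7, 2), (7, 5), (7, 6)]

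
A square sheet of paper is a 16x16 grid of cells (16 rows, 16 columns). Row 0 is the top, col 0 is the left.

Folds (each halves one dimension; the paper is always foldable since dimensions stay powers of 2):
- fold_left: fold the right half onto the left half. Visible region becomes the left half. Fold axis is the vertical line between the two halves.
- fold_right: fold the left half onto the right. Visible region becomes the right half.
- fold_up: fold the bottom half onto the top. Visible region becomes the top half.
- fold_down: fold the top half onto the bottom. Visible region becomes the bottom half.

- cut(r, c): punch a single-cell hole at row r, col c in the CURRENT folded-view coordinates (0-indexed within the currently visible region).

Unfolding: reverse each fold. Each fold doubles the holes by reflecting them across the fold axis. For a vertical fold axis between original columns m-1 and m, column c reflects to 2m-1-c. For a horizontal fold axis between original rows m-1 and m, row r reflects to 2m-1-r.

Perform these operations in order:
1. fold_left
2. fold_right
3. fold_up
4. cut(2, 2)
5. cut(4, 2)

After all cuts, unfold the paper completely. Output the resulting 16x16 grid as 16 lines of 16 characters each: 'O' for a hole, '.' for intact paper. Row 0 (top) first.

Op 1 fold_left: fold axis v@8; visible region now rows[0,16) x cols[0,8) = 16x8
Op 2 fold_right: fold axis v@4; visible region now rows[0,16) x cols[4,8) = 16x4
Op 3 fold_up: fold axis h@8; visible region now rows[0,8) x cols[4,8) = 8x4
Op 4 cut(2, 2): punch at orig (2,6); cuts so far [(2, 6)]; region rows[0,8) x cols[4,8) = 8x4
Op 5 cut(4, 2): punch at orig (4,6); cuts so far [(2, 6), (4, 6)]; region rows[0,8) x cols[4,8) = 8x4
Unfold 1 (reflect across h@8): 4 holes -> [(2, 6), (4, 6), (11, 6), (13, 6)]
Unfold 2 (reflect across v@4): 8 holes -> [(2, 1), (2, 6), (4, 1), (4, 6), (11, 1), (11, 6), (13, 1), (13, 6)]
Unfold 3 (reflect across v@8): 16 holes -> [(2, 1), (2, 6), (2, 9), (2, 14), (4, 1), (4, 6), (4, 9), (4, 14), (11, 1), (11, 6), (11, 9), (11, 14), (13, 1), (13, 6), (13, 9), (13, 14)]

Answer: ................
................
.O....O..O....O.
................
.O....O..O....O.
................
................
................
................
................
................
.O....O..O....O.
................
.O....O..O....O.
................
................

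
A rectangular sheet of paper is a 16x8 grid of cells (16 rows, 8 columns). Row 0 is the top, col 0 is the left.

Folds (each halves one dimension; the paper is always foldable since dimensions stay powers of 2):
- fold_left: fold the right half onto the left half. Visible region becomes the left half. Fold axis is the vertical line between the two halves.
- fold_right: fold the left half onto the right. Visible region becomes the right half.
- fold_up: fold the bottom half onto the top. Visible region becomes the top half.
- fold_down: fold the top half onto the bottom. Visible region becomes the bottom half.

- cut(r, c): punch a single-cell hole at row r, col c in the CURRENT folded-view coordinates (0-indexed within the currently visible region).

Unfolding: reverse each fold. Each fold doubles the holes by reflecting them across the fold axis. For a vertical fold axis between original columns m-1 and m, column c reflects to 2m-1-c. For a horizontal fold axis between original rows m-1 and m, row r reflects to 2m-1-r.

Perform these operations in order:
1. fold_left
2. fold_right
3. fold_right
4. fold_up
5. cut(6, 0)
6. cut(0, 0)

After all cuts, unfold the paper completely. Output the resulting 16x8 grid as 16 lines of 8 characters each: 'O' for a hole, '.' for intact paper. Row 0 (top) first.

Answer: OOOOOOOO
........
........
........
........
........
OOOOOOOO
........
........
OOOOOOOO
........
........
........
........
........
OOOOOOOO

Derivation:
Op 1 fold_left: fold axis v@4; visible region now rows[0,16) x cols[0,4) = 16x4
Op 2 fold_right: fold axis v@2; visible region now rows[0,16) x cols[2,4) = 16x2
Op 3 fold_right: fold axis v@3; visible region now rows[0,16) x cols[3,4) = 16x1
Op 4 fold_up: fold axis h@8; visible region now rows[0,8) x cols[3,4) = 8x1
Op 5 cut(6, 0): punch at orig (6,3); cuts so far [(6, 3)]; region rows[0,8) x cols[3,4) = 8x1
Op 6 cut(0, 0): punch at orig (0,3); cuts so far [(0, 3), (6, 3)]; region rows[0,8) x cols[3,4) = 8x1
Unfold 1 (reflect across h@8): 4 holes -> [(0, 3), (6, 3), (9, 3), (15, 3)]
Unfold 2 (reflect across v@3): 8 holes -> [(0, 2), (0, 3), (6, 2), (6, 3), (9, 2), (9, 3), (15, 2), (15, 3)]
Unfold 3 (reflect across v@2): 16 holes -> [(0, 0), (0, 1), (0, 2), (0, 3), (6, 0), (6, 1), (6, 2), (6, 3), (9, 0), (9, 1), (9, 2), (9, 3), (15, 0), (15, 1), (15, 2), (15, 3)]
Unfold 4 (reflect across v@4): 32 holes -> [(0, 0), (0, 1), (0, 2), (0, 3), (0, 4), (0, 5), (0, 6), (0, 7), (6, 0), (6, 1), (6, 2), (6, 3), (6, 4), (6, 5), (6, 6), (6, 7), (9, 0), (9, 1), (9, 2), (9, 3), (9, 4), (9, 5), (9, 6), (9, 7), (15, 0), (15, 1), (15, 2), (15, 3), (15, 4), (15, 5), (15, 6), (15, 7)]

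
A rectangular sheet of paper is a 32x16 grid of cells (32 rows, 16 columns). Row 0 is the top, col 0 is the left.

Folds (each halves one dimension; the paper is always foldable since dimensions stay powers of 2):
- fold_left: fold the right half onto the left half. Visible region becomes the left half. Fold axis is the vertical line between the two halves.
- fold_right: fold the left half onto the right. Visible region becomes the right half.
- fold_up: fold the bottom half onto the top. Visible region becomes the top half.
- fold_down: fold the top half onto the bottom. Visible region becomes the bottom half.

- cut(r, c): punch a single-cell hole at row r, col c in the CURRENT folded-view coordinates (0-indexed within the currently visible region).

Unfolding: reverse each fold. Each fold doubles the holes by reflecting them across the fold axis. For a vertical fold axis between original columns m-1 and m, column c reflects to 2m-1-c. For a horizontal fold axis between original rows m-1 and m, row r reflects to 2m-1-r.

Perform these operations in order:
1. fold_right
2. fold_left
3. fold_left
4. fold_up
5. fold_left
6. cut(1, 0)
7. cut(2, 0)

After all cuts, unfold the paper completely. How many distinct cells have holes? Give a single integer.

Answer: 64

Derivation:
Op 1 fold_right: fold axis v@8; visible region now rows[0,32) x cols[8,16) = 32x8
Op 2 fold_left: fold axis v@12; visible region now rows[0,32) x cols[8,12) = 32x4
Op 3 fold_left: fold axis v@10; visible region now rows[0,32) x cols[8,10) = 32x2
Op 4 fold_up: fold axis h@16; visible region now rows[0,16) x cols[8,10) = 16x2
Op 5 fold_left: fold axis v@9; visible region now rows[0,16) x cols[8,9) = 16x1
Op 6 cut(1, 0): punch at orig (1,8); cuts so far [(1, 8)]; region rows[0,16) x cols[8,9) = 16x1
Op 7 cut(2, 0): punch at orig (2,8); cuts so far [(1, 8), (2, 8)]; region rows[0,16) x cols[8,9) = 16x1
Unfold 1 (reflect across v@9): 4 holes -> [(1, 8), (1, 9), (2, 8), (2, 9)]
Unfold 2 (reflect across h@16): 8 holes -> [(1, 8), (1, 9), (2, 8), (2, 9), (29, 8), (29, 9), (30, 8), (30, 9)]
Unfold 3 (reflect across v@10): 16 holes -> [(1, 8), (1, 9), (1, 10), (1, 11), (2, 8), (2, 9), (2, 10), (2, 11), (29, 8), (29, 9), (29, 10), (29, 11), (30, 8), (30, 9), (30, 10), (30, 11)]
Unfold 4 (reflect across v@12): 32 holes -> [(1, 8), (1, 9), (1, 10), (1, 11), (1, 12), (1, 13), (1, 14), (1, 15), (2, 8), (2, 9), (2, 10), (2, 11), (2, 12), (2, 13), (2, 14), (2, 15), (29, 8), (29, 9), (29, 10), (29, 11), (29, 12), (29, 13), (29, 14), (29, 15), (30, 8), (30, 9), (30, 10), (30, 11), (30, 12), (30, 13), (30, 14), (30, 15)]
Unfold 5 (reflect across v@8): 64 holes -> [(1, 0), (1, 1), (1, 2), (1, 3), (1, 4), (1, 5), (1, 6), (1, 7), (1, 8), (1, 9), (1, 10), (1, 11), (1, 12), (1, 13), (1, 14), (1, 15), (2, 0), (2, 1), (2, 2), (2, 3), (2, 4), (2, 5), (2, 6), (2, 7), (2, 8), (2, 9), (2, 10), (2, 11), (2, 12), (2, 13), (2, 14), (2, 15), (29, 0), (29, 1), (29, 2), (29, 3), (29, 4), (29, 5), (29, 6), (29, 7), (29, 8), (29, 9), (29, 10), (29, 11), (29, 12), (29, 13), (29, 14), (29, 15), (30, 0), (30, 1), (30, 2), (30, 3), (30, 4), (30, 5), (30, 6), (30, 7), (30, 8), (30, 9), (30, 10), (30, 11), (30, 12), (30, 13), (30, 14), (30, 15)]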